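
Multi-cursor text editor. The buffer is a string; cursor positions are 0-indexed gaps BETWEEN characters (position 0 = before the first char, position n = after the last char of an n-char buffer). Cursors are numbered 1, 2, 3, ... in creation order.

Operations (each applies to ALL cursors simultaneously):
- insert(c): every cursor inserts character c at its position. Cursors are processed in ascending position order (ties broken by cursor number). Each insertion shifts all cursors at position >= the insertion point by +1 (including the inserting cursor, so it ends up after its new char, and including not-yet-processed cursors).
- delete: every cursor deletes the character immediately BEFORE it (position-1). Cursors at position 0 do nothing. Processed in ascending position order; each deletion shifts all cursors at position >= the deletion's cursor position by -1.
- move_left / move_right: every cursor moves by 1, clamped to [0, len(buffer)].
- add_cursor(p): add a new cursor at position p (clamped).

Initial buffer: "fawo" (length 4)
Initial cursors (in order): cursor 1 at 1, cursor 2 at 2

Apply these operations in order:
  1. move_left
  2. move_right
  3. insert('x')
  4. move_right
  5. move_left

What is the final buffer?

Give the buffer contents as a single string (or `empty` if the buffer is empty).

Answer: fxaxwo

Derivation:
After op 1 (move_left): buffer="fawo" (len 4), cursors c1@0 c2@1, authorship ....
After op 2 (move_right): buffer="fawo" (len 4), cursors c1@1 c2@2, authorship ....
After op 3 (insert('x')): buffer="fxaxwo" (len 6), cursors c1@2 c2@4, authorship .1.2..
After op 4 (move_right): buffer="fxaxwo" (len 6), cursors c1@3 c2@5, authorship .1.2..
After op 5 (move_left): buffer="fxaxwo" (len 6), cursors c1@2 c2@4, authorship .1.2..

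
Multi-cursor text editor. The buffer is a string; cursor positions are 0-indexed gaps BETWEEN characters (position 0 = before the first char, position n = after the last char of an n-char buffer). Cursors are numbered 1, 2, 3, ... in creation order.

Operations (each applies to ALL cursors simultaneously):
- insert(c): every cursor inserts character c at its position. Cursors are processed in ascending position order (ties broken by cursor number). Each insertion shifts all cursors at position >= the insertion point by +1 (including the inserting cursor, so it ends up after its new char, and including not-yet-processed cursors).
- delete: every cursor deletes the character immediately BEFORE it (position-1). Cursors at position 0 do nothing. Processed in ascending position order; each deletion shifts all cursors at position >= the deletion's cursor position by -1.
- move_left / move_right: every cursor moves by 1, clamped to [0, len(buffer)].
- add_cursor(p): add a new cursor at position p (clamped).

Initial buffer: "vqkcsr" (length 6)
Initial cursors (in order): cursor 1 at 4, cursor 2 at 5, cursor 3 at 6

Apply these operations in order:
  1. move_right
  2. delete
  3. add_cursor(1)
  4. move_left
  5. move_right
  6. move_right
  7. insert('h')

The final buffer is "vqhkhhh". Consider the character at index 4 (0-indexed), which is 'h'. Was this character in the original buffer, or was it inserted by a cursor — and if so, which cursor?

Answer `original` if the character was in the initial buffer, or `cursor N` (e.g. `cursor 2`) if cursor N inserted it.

Answer: cursor 1

Derivation:
After op 1 (move_right): buffer="vqkcsr" (len 6), cursors c1@5 c2@6 c3@6, authorship ......
After op 2 (delete): buffer="vqk" (len 3), cursors c1@3 c2@3 c3@3, authorship ...
After op 3 (add_cursor(1)): buffer="vqk" (len 3), cursors c4@1 c1@3 c2@3 c3@3, authorship ...
After op 4 (move_left): buffer="vqk" (len 3), cursors c4@0 c1@2 c2@2 c3@2, authorship ...
After op 5 (move_right): buffer="vqk" (len 3), cursors c4@1 c1@3 c2@3 c3@3, authorship ...
After op 6 (move_right): buffer="vqk" (len 3), cursors c4@2 c1@3 c2@3 c3@3, authorship ...
After op 7 (insert('h')): buffer="vqhkhhh" (len 7), cursors c4@3 c1@7 c2@7 c3@7, authorship ..4.123
Authorship (.=original, N=cursor N): . . 4 . 1 2 3
Index 4: author = 1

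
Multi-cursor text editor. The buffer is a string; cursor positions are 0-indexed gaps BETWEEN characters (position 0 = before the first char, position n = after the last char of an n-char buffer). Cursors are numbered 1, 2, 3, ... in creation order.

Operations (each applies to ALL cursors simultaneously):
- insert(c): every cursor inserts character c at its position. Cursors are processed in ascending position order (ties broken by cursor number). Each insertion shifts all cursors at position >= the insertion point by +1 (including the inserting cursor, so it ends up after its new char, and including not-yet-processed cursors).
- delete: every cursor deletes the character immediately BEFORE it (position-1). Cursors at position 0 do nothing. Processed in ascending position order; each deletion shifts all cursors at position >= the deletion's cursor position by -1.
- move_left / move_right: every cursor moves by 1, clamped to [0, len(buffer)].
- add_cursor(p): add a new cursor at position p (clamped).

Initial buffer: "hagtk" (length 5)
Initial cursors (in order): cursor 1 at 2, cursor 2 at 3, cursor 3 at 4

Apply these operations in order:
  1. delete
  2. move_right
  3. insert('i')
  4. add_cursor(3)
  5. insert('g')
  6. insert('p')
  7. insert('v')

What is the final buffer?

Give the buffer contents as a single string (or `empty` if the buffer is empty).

Answer: hkigpviigggpppvvv

Derivation:
After op 1 (delete): buffer="hk" (len 2), cursors c1@1 c2@1 c3@1, authorship ..
After op 2 (move_right): buffer="hk" (len 2), cursors c1@2 c2@2 c3@2, authorship ..
After op 3 (insert('i')): buffer="hkiii" (len 5), cursors c1@5 c2@5 c3@5, authorship ..123
After op 4 (add_cursor(3)): buffer="hkiii" (len 5), cursors c4@3 c1@5 c2@5 c3@5, authorship ..123
After op 5 (insert('g')): buffer="hkigiiggg" (len 9), cursors c4@4 c1@9 c2@9 c3@9, authorship ..1423123
After op 6 (insert('p')): buffer="hkigpiigggppp" (len 13), cursors c4@5 c1@13 c2@13 c3@13, authorship ..14423123123
After op 7 (insert('v')): buffer="hkigpviigggpppvvv" (len 17), cursors c4@6 c1@17 c2@17 c3@17, authorship ..144423123123123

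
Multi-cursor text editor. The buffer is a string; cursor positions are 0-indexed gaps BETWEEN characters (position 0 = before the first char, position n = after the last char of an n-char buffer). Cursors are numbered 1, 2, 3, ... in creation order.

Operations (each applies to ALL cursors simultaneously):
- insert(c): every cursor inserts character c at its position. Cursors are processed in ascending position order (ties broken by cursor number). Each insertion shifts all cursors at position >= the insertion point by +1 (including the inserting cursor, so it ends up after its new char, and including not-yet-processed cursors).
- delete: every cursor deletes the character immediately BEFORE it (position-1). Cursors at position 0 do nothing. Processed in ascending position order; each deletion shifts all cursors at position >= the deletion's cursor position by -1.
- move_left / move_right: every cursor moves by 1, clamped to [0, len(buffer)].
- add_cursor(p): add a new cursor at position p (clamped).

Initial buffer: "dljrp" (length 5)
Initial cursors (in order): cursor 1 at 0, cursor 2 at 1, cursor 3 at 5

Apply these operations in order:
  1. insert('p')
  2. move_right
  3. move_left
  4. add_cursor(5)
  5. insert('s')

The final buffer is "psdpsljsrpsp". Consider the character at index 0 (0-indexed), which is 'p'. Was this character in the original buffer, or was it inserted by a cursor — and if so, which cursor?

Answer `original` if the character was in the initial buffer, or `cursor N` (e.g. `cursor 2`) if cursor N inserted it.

Answer: cursor 1

Derivation:
After op 1 (insert('p')): buffer="pdpljrpp" (len 8), cursors c1@1 c2@3 c3@8, authorship 1.2....3
After op 2 (move_right): buffer="pdpljrpp" (len 8), cursors c1@2 c2@4 c3@8, authorship 1.2....3
After op 3 (move_left): buffer="pdpljrpp" (len 8), cursors c1@1 c2@3 c3@7, authorship 1.2....3
After op 4 (add_cursor(5)): buffer="pdpljrpp" (len 8), cursors c1@1 c2@3 c4@5 c3@7, authorship 1.2....3
After op 5 (insert('s')): buffer="psdpsljsrpsp" (len 12), cursors c1@2 c2@5 c4@8 c3@11, authorship 11.22..4..33
Authorship (.=original, N=cursor N): 1 1 . 2 2 . . 4 . . 3 3
Index 0: author = 1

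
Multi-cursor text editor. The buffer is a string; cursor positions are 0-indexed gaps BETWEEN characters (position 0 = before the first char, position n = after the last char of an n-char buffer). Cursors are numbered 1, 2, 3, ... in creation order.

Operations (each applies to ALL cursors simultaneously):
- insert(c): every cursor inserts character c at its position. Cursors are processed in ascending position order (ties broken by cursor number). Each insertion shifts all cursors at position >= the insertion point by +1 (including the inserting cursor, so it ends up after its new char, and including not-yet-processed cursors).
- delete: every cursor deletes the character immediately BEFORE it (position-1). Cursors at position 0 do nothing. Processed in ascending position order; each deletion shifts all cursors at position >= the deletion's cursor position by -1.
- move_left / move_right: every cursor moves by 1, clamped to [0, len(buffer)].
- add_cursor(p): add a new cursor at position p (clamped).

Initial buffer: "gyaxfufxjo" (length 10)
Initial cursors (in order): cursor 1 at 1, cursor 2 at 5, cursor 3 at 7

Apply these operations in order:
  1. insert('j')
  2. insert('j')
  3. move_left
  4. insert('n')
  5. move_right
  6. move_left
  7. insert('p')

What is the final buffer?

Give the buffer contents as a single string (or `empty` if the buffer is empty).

After op 1 (insert('j')): buffer="gjyaxfjufjxjo" (len 13), cursors c1@2 c2@7 c3@10, authorship .1....2..3...
After op 2 (insert('j')): buffer="gjjyaxfjjufjjxjo" (len 16), cursors c1@3 c2@9 c3@13, authorship .11....22..33...
After op 3 (move_left): buffer="gjjyaxfjjufjjxjo" (len 16), cursors c1@2 c2@8 c3@12, authorship .11....22..33...
After op 4 (insert('n')): buffer="gjnjyaxfjnjufjnjxjo" (len 19), cursors c1@3 c2@10 c3@15, authorship .111....222..333...
After op 5 (move_right): buffer="gjnjyaxfjnjufjnjxjo" (len 19), cursors c1@4 c2@11 c3@16, authorship .111....222..333...
After op 6 (move_left): buffer="gjnjyaxfjnjufjnjxjo" (len 19), cursors c1@3 c2@10 c3@15, authorship .111....222..333...
After op 7 (insert('p')): buffer="gjnpjyaxfjnpjufjnpjxjo" (len 22), cursors c1@4 c2@12 c3@18, authorship .1111....2222..3333...

Answer: gjnpjyaxfjnpjufjnpjxjo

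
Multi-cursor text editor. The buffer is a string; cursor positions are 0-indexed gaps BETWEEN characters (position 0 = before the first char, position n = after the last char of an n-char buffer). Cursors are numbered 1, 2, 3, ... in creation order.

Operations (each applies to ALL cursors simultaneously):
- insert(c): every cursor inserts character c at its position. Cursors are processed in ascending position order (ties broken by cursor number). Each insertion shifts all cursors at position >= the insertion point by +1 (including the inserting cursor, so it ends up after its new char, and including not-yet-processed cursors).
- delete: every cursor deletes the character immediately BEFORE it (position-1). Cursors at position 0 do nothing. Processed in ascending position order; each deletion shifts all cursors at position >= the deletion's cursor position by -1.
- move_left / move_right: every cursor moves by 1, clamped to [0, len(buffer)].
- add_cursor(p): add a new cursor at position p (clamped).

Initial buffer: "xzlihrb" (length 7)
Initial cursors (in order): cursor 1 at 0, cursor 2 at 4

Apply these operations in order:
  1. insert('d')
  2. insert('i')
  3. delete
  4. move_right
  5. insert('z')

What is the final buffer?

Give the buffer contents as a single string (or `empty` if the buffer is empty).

After op 1 (insert('d')): buffer="dxzlidhrb" (len 9), cursors c1@1 c2@6, authorship 1....2...
After op 2 (insert('i')): buffer="dixzlidihrb" (len 11), cursors c1@2 c2@8, authorship 11....22...
After op 3 (delete): buffer="dxzlidhrb" (len 9), cursors c1@1 c2@6, authorship 1....2...
After op 4 (move_right): buffer="dxzlidhrb" (len 9), cursors c1@2 c2@7, authorship 1....2...
After op 5 (insert('z')): buffer="dxzzlidhzrb" (len 11), cursors c1@3 c2@9, authorship 1.1...2.2..

Answer: dxzzlidhzrb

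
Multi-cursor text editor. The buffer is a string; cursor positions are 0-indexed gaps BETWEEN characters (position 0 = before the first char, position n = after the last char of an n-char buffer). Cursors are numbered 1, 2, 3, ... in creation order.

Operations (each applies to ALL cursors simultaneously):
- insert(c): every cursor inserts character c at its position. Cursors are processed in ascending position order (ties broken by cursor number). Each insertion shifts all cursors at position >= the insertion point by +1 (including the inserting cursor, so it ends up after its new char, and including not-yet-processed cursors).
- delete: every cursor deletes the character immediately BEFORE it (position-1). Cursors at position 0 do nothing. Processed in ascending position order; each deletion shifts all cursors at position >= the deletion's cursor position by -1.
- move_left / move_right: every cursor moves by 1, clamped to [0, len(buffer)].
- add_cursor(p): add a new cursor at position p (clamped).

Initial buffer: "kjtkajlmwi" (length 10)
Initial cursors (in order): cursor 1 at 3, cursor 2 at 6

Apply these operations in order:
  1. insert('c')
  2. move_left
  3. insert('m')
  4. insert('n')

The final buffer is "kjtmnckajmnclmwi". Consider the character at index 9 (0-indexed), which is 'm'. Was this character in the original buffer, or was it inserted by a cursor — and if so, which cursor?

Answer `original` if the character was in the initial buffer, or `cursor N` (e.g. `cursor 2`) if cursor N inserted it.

Answer: cursor 2

Derivation:
After op 1 (insert('c')): buffer="kjtckajclmwi" (len 12), cursors c1@4 c2@8, authorship ...1...2....
After op 2 (move_left): buffer="kjtckajclmwi" (len 12), cursors c1@3 c2@7, authorship ...1...2....
After op 3 (insert('m')): buffer="kjtmckajmclmwi" (len 14), cursors c1@4 c2@9, authorship ...11...22....
After op 4 (insert('n')): buffer="kjtmnckajmnclmwi" (len 16), cursors c1@5 c2@11, authorship ...111...222....
Authorship (.=original, N=cursor N): . . . 1 1 1 . . . 2 2 2 . . . .
Index 9: author = 2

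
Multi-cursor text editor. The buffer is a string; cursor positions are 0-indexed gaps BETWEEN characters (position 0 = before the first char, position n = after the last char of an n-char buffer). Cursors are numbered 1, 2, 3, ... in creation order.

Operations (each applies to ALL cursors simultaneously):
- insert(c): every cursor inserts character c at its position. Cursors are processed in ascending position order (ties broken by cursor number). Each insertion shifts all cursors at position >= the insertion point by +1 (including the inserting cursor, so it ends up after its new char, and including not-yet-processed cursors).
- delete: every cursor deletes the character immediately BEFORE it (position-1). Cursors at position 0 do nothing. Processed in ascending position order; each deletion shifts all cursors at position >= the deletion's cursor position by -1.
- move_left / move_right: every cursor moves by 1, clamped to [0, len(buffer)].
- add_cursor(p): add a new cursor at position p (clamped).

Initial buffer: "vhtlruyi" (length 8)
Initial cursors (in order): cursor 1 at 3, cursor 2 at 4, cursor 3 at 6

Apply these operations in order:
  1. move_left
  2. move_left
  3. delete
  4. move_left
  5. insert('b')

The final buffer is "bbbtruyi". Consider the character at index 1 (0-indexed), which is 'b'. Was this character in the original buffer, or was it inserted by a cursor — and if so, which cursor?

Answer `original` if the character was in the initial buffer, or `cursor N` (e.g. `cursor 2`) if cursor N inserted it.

After op 1 (move_left): buffer="vhtlruyi" (len 8), cursors c1@2 c2@3 c3@5, authorship ........
After op 2 (move_left): buffer="vhtlruyi" (len 8), cursors c1@1 c2@2 c3@4, authorship ........
After op 3 (delete): buffer="truyi" (len 5), cursors c1@0 c2@0 c3@1, authorship .....
After op 4 (move_left): buffer="truyi" (len 5), cursors c1@0 c2@0 c3@0, authorship .....
After op 5 (insert('b')): buffer="bbbtruyi" (len 8), cursors c1@3 c2@3 c3@3, authorship 123.....
Authorship (.=original, N=cursor N): 1 2 3 . . . . .
Index 1: author = 2

Answer: cursor 2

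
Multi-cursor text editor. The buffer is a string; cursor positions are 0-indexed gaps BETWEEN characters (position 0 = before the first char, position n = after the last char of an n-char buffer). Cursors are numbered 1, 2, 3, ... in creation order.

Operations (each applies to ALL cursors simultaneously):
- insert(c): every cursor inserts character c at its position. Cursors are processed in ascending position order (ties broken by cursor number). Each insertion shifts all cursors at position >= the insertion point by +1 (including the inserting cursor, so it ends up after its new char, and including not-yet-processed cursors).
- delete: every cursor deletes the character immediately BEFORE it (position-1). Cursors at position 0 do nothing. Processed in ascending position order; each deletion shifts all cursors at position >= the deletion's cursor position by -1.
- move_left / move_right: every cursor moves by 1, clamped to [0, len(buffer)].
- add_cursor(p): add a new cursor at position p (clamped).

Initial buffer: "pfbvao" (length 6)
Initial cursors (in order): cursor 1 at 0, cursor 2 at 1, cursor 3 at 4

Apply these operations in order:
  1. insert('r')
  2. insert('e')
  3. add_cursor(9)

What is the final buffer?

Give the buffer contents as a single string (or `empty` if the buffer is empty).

After op 1 (insert('r')): buffer="rprfbvrao" (len 9), cursors c1@1 c2@3 c3@7, authorship 1.2...3..
After op 2 (insert('e')): buffer="reprefbvreao" (len 12), cursors c1@2 c2@5 c3@10, authorship 11.22...33..
After op 3 (add_cursor(9)): buffer="reprefbvreao" (len 12), cursors c1@2 c2@5 c4@9 c3@10, authorship 11.22...33..

Answer: reprefbvreao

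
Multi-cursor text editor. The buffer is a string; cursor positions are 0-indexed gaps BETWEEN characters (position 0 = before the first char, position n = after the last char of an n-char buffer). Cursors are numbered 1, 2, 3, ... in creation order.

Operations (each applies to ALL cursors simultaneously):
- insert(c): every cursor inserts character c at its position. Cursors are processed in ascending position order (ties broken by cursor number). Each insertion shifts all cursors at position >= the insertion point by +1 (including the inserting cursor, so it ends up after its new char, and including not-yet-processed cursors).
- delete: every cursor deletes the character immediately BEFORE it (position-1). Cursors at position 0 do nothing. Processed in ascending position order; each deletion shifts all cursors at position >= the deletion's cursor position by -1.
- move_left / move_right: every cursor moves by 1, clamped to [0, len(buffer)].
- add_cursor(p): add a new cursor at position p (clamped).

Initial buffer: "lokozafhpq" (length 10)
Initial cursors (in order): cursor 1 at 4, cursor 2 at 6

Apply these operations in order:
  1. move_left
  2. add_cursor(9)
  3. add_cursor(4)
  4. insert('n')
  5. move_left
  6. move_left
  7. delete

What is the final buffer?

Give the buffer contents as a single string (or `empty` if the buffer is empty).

After op 1 (move_left): buffer="lokozafhpq" (len 10), cursors c1@3 c2@5, authorship ..........
After op 2 (add_cursor(9)): buffer="lokozafhpq" (len 10), cursors c1@3 c2@5 c3@9, authorship ..........
After op 3 (add_cursor(4)): buffer="lokozafhpq" (len 10), cursors c1@3 c4@4 c2@5 c3@9, authorship ..........
After op 4 (insert('n')): buffer="loknonznafhpnq" (len 14), cursors c1@4 c4@6 c2@8 c3@13, authorship ...1.4.2....3.
After op 5 (move_left): buffer="loknonznafhpnq" (len 14), cursors c1@3 c4@5 c2@7 c3@12, authorship ...1.4.2....3.
After op 6 (move_left): buffer="loknonznafhpnq" (len 14), cursors c1@2 c4@4 c2@6 c3@11, authorship ...1.4.2....3.
After op 7 (delete): buffer="lkoznafpnq" (len 10), cursors c1@1 c4@2 c2@3 c3@7, authorship ....2...3.

Answer: lkoznafpnq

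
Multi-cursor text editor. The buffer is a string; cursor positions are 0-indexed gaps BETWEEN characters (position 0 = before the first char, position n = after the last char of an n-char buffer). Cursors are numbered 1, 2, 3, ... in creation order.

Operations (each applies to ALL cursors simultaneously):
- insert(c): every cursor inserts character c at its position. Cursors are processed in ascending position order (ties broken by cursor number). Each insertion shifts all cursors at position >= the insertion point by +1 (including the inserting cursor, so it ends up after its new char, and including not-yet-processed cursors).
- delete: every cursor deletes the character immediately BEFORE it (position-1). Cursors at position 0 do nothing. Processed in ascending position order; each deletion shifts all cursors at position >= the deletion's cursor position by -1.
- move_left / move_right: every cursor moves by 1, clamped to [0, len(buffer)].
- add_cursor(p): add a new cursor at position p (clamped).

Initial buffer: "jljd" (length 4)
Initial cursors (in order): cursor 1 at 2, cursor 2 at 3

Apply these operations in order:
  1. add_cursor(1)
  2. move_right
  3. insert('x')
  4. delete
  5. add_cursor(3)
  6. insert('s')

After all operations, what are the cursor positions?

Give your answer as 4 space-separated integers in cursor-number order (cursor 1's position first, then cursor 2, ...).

After op 1 (add_cursor(1)): buffer="jljd" (len 4), cursors c3@1 c1@2 c2@3, authorship ....
After op 2 (move_right): buffer="jljd" (len 4), cursors c3@2 c1@3 c2@4, authorship ....
After op 3 (insert('x')): buffer="jlxjxdx" (len 7), cursors c3@3 c1@5 c2@7, authorship ..3.1.2
After op 4 (delete): buffer="jljd" (len 4), cursors c3@2 c1@3 c2@4, authorship ....
After op 5 (add_cursor(3)): buffer="jljd" (len 4), cursors c3@2 c1@3 c4@3 c2@4, authorship ....
After op 6 (insert('s')): buffer="jlsjssds" (len 8), cursors c3@3 c1@6 c4@6 c2@8, authorship ..3.14.2

Answer: 6 8 3 6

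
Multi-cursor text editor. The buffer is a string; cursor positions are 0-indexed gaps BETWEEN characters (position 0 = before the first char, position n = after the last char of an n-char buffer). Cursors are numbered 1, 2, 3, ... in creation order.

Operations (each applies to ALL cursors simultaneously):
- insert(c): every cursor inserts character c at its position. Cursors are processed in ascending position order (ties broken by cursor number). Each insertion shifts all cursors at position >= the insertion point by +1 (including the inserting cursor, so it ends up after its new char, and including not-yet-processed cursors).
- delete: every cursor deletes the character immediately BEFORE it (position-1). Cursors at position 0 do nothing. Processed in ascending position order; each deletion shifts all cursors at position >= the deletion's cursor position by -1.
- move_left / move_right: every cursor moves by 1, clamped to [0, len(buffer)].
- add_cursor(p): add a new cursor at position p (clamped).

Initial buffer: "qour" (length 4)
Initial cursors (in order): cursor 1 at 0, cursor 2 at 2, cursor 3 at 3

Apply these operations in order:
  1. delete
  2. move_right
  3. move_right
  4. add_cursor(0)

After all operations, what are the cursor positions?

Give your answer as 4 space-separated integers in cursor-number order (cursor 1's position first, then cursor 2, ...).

Answer: 2 2 2 0

Derivation:
After op 1 (delete): buffer="qr" (len 2), cursors c1@0 c2@1 c3@1, authorship ..
After op 2 (move_right): buffer="qr" (len 2), cursors c1@1 c2@2 c3@2, authorship ..
After op 3 (move_right): buffer="qr" (len 2), cursors c1@2 c2@2 c3@2, authorship ..
After op 4 (add_cursor(0)): buffer="qr" (len 2), cursors c4@0 c1@2 c2@2 c3@2, authorship ..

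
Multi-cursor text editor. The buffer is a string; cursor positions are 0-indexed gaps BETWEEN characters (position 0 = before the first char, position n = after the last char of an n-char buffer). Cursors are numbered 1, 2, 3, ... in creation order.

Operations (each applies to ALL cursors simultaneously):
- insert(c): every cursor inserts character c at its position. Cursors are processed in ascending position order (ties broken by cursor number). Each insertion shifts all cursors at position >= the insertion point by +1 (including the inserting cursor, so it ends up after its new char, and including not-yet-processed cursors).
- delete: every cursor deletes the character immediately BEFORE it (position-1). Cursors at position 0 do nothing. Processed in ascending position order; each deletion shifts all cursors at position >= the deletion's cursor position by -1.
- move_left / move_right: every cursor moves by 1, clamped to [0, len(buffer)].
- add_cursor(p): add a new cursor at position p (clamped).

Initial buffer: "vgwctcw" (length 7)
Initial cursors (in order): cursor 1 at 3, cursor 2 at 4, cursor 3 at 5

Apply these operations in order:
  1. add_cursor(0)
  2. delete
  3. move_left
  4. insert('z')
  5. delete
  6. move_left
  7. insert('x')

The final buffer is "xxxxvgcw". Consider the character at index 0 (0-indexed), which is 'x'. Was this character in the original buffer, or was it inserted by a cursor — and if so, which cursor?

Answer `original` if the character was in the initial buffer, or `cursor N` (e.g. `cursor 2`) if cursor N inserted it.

After op 1 (add_cursor(0)): buffer="vgwctcw" (len 7), cursors c4@0 c1@3 c2@4 c3@5, authorship .......
After op 2 (delete): buffer="vgcw" (len 4), cursors c4@0 c1@2 c2@2 c3@2, authorship ....
After op 3 (move_left): buffer="vgcw" (len 4), cursors c4@0 c1@1 c2@1 c3@1, authorship ....
After op 4 (insert('z')): buffer="zvzzzgcw" (len 8), cursors c4@1 c1@5 c2@5 c3@5, authorship 4.123...
After op 5 (delete): buffer="vgcw" (len 4), cursors c4@0 c1@1 c2@1 c3@1, authorship ....
After op 6 (move_left): buffer="vgcw" (len 4), cursors c1@0 c2@0 c3@0 c4@0, authorship ....
After op 7 (insert('x')): buffer="xxxxvgcw" (len 8), cursors c1@4 c2@4 c3@4 c4@4, authorship 1234....
Authorship (.=original, N=cursor N): 1 2 3 4 . . . .
Index 0: author = 1

Answer: cursor 1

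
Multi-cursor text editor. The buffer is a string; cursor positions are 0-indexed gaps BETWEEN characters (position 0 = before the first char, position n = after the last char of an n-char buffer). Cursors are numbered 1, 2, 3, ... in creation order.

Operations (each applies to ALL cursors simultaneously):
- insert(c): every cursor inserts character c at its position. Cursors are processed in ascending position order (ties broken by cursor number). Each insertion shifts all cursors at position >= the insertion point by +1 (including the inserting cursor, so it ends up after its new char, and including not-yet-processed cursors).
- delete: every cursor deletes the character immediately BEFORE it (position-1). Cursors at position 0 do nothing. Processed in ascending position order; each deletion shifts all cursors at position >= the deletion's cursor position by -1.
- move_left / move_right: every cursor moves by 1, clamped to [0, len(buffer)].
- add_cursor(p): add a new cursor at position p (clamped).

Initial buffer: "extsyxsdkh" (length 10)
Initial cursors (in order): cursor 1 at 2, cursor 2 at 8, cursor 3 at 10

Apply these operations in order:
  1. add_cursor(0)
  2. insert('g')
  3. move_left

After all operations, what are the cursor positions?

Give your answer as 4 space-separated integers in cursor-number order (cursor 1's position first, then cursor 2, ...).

After op 1 (add_cursor(0)): buffer="extsyxsdkh" (len 10), cursors c4@0 c1@2 c2@8 c3@10, authorship ..........
After op 2 (insert('g')): buffer="gexgtsyxsdgkhg" (len 14), cursors c4@1 c1@4 c2@11 c3@14, authorship 4..1......2..3
After op 3 (move_left): buffer="gexgtsyxsdgkhg" (len 14), cursors c4@0 c1@3 c2@10 c3@13, authorship 4..1......2..3

Answer: 3 10 13 0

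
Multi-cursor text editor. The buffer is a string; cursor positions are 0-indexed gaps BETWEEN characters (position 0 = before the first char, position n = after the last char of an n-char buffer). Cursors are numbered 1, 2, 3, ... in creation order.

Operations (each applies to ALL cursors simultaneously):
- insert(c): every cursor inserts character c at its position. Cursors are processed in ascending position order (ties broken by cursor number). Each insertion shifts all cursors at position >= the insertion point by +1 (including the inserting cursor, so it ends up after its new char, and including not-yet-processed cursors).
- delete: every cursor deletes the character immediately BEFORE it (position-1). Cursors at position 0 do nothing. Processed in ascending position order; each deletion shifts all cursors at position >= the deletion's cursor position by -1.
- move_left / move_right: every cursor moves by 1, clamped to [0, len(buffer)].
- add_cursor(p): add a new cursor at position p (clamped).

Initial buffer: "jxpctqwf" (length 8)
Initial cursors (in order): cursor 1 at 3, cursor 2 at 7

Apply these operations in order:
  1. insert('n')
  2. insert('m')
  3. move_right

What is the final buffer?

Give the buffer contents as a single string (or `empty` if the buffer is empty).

Answer: jxpnmctqwnmf

Derivation:
After op 1 (insert('n')): buffer="jxpnctqwnf" (len 10), cursors c1@4 c2@9, authorship ...1....2.
After op 2 (insert('m')): buffer="jxpnmctqwnmf" (len 12), cursors c1@5 c2@11, authorship ...11....22.
After op 3 (move_right): buffer="jxpnmctqwnmf" (len 12), cursors c1@6 c2@12, authorship ...11....22.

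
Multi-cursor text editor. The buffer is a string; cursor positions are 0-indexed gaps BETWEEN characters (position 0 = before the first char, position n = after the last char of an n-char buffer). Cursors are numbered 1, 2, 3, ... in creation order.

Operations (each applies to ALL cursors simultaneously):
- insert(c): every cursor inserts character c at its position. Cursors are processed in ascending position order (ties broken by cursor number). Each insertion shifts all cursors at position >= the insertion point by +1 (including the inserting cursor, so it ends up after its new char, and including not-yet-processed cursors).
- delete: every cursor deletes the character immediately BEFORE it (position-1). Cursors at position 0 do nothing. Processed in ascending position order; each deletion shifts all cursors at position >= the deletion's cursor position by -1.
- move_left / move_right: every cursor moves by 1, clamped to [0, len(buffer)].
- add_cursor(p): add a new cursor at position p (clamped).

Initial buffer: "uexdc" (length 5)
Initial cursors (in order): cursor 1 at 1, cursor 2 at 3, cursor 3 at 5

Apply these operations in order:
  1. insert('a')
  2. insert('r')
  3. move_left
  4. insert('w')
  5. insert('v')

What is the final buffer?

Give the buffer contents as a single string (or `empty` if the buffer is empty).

Answer: uawvrexawvrdcawvr

Derivation:
After op 1 (insert('a')): buffer="uaexadca" (len 8), cursors c1@2 c2@5 c3@8, authorship .1..2..3
After op 2 (insert('r')): buffer="uarexardcar" (len 11), cursors c1@3 c2@7 c3@11, authorship .11..22..33
After op 3 (move_left): buffer="uarexardcar" (len 11), cursors c1@2 c2@6 c3@10, authorship .11..22..33
After op 4 (insert('w')): buffer="uawrexawrdcawr" (len 14), cursors c1@3 c2@8 c3@13, authorship .111..222..333
After op 5 (insert('v')): buffer="uawvrexawvrdcawvr" (len 17), cursors c1@4 c2@10 c3@16, authorship .1111..2222..3333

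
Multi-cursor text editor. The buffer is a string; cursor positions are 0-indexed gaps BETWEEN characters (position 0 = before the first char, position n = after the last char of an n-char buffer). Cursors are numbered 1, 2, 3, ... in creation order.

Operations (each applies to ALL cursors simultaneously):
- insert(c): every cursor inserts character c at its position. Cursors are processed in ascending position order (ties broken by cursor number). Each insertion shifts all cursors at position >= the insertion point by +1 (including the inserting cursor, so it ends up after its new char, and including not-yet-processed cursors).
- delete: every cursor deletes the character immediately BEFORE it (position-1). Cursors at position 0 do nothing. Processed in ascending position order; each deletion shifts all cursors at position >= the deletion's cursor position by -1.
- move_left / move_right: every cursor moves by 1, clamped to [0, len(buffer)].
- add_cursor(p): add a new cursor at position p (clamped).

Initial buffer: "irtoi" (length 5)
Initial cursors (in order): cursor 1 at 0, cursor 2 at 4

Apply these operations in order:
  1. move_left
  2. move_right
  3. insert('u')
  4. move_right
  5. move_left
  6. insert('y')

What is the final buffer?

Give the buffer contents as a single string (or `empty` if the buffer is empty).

Answer: iuyrtouyi

Derivation:
After op 1 (move_left): buffer="irtoi" (len 5), cursors c1@0 c2@3, authorship .....
After op 2 (move_right): buffer="irtoi" (len 5), cursors c1@1 c2@4, authorship .....
After op 3 (insert('u')): buffer="iurtoui" (len 7), cursors c1@2 c2@6, authorship .1...2.
After op 4 (move_right): buffer="iurtoui" (len 7), cursors c1@3 c2@7, authorship .1...2.
After op 5 (move_left): buffer="iurtoui" (len 7), cursors c1@2 c2@6, authorship .1...2.
After op 6 (insert('y')): buffer="iuyrtouyi" (len 9), cursors c1@3 c2@8, authorship .11...22.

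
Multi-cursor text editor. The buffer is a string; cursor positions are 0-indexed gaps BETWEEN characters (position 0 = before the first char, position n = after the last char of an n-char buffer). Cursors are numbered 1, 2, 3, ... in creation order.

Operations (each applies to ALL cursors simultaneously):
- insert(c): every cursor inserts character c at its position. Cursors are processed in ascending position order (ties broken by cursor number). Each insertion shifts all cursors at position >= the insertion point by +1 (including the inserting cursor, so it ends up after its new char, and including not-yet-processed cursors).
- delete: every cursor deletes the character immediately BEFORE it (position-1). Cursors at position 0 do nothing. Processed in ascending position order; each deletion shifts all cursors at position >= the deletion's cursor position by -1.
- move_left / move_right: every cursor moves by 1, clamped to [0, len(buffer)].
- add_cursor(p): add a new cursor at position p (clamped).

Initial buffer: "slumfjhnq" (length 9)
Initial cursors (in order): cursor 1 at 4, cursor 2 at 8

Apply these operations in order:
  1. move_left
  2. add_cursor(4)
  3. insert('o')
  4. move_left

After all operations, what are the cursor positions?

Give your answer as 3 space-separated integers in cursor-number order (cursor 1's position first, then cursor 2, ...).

After op 1 (move_left): buffer="slumfjhnq" (len 9), cursors c1@3 c2@7, authorship .........
After op 2 (add_cursor(4)): buffer="slumfjhnq" (len 9), cursors c1@3 c3@4 c2@7, authorship .........
After op 3 (insert('o')): buffer="sluomofjhonq" (len 12), cursors c1@4 c3@6 c2@10, authorship ...1.3...2..
After op 4 (move_left): buffer="sluomofjhonq" (len 12), cursors c1@3 c3@5 c2@9, authorship ...1.3...2..

Answer: 3 9 5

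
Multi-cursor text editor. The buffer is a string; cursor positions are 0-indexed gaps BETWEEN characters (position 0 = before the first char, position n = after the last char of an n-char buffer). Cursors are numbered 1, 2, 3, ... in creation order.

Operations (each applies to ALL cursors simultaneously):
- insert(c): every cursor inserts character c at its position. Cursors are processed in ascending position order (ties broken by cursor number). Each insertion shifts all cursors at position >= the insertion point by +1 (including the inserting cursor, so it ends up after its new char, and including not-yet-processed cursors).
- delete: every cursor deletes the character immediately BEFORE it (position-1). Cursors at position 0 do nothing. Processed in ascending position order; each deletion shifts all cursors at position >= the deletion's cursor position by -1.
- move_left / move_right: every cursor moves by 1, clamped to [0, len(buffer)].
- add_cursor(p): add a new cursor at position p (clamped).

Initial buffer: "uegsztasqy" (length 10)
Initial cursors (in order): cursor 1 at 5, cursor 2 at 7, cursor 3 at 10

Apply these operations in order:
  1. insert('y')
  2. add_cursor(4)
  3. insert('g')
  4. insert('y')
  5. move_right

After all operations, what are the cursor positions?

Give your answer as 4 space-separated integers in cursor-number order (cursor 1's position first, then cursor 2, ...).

After op 1 (insert('y')): buffer="uegszytaysqyy" (len 13), cursors c1@6 c2@9 c3@13, authorship .....1..2...3
After op 2 (add_cursor(4)): buffer="uegszytaysqyy" (len 13), cursors c4@4 c1@6 c2@9 c3@13, authorship .....1..2...3
After op 3 (insert('g')): buffer="uegsgzygtaygsqyyg" (len 17), cursors c4@5 c1@8 c2@12 c3@17, authorship ....4.11..22...33
After op 4 (insert('y')): buffer="uegsgyzygytaygysqyygy" (len 21), cursors c4@6 c1@10 c2@15 c3@21, authorship ....44.111..222...333
After op 5 (move_right): buffer="uegsgyzygytaygysqyygy" (len 21), cursors c4@7 c1@11 c2@16 c3@21, authorship ....44.111..222...333

Answer: 11 16 21 7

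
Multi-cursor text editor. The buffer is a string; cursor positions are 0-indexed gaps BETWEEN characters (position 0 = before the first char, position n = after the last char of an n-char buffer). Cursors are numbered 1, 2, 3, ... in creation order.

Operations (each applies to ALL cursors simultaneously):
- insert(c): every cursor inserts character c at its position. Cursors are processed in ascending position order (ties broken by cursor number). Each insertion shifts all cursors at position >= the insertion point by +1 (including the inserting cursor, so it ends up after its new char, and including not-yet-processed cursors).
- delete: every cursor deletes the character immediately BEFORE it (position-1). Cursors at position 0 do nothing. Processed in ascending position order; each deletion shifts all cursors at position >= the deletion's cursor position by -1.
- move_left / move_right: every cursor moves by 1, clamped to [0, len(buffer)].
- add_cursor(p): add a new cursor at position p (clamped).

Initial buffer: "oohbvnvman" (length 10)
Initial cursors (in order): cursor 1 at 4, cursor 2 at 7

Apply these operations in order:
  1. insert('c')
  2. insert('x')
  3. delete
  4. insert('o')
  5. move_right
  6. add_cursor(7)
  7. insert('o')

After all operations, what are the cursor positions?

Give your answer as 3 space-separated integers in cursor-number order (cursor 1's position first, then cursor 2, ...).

Answer: 9 15 9

Derivation:
After op 1 (insert('c')): buffer="oohbcvnvcman" (len 12), cursors c1@5 c2@9, authorship ....1...2...
After op 2 (insert('x')): buffer="oohbcxvnvcxman" (len 14), cursors c1@6 c2@11, authorship ....11...22...
After op 3 (delete): buffer="oohbcvnvcman" (len 12), cursors c1@5 c2@9, authorship ....1...2...
After op 4 (insert('o')): buffer="oohbcovnvcoman" (len 14), cursors c1@6 c2@11, authorship ....11...22...
After op 5 (move_right): buffer="oohbcovnvcoman" (len 14), cursors c1@7 c2@12, authorship ....11...22...
After op 6 (add_cursor(7)): buffer="oohbcovnvcoman" (len 14), cursors c1@7 c3@7 c2@12, authorship ....11...22...
After op 7 (insert('o')): buffer="oohbcovoonvcomoan" (len 17), cursors c1@9 c3@9 c2@15, authorship ....11.13..22.2..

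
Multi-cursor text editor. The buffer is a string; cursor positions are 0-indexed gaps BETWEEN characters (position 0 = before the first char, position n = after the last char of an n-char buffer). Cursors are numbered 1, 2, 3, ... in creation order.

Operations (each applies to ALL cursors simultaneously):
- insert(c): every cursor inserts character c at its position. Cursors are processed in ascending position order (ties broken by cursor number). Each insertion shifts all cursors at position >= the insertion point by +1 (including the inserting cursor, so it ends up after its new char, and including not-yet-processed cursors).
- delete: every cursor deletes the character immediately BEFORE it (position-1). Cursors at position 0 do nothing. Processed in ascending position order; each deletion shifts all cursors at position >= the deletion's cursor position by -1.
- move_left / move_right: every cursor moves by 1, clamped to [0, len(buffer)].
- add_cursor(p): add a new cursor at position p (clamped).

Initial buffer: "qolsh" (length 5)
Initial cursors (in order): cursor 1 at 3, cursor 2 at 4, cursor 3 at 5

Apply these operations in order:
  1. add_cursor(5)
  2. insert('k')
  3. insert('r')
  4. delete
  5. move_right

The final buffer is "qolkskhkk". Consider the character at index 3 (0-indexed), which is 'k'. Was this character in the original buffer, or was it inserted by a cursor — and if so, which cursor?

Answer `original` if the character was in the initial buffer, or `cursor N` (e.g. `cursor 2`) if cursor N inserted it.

Answer: cursor 1

Derivation:
After op 1 (add_cursor(5)): buffer="qolsh" (len 5), cursors c1@3 c2@4 c3@5 c4@5, authorship .....
After op 2 (insert('k')): buffer="qolkskhkk" (len 9), cursors c1@4 c2@6 c3@9 c4@9, authorship ...1.2.34
After op 3 (insert('r')): buffer="qolkrskrhkkrr" (len 13), cursors c1@5 c2@8 c3@13 c4@13, authorship ...11.22.3434
After op 4 (delete): buffer="qolkskhkk" (len 9), cursors c1@4 c2@6 c3@9 c4@9, authorship ...1.2.34
After op 5 (move_right): buffer="qolkskhkk" (len 9), cursors c1@5 c2@7 c3@9 c4@9, authorship ...1.2.34
Authorship (.=original, N=cursor N): . . . 1 . 2 . 3 4
Index 3: author = 1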